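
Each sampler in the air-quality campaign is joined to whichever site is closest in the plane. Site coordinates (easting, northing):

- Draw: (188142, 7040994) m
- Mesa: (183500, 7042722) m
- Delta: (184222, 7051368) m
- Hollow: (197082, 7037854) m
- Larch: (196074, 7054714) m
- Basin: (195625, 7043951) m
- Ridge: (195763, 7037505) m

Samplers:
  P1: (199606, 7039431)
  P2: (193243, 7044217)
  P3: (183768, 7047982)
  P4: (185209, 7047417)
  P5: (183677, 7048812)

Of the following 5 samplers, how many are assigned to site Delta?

P1 → Hollow
P2 → Basin
P3 → Delta
P4 → Delta
P5 → Delta
3 of the 5 go to Delta.

3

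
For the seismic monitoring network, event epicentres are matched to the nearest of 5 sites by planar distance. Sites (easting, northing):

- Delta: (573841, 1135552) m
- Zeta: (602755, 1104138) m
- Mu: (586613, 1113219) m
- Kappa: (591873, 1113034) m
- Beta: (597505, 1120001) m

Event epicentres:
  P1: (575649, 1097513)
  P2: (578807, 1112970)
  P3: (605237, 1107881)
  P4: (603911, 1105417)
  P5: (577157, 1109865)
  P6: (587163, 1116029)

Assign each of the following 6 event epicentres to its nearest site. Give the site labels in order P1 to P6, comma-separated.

P1 → Mu (d²=366887732.00)
P2 → Mu (d²=60995637.00)
P3 → Zeta (d²=20170373.00)
P4 → Zeta (d²=2972177.00)
P5 → Mu (d²=100665252.00)
P6 → Mu (d²=8198600.00)

Mu, Mu, Zeta, Zeta, Mu, Mu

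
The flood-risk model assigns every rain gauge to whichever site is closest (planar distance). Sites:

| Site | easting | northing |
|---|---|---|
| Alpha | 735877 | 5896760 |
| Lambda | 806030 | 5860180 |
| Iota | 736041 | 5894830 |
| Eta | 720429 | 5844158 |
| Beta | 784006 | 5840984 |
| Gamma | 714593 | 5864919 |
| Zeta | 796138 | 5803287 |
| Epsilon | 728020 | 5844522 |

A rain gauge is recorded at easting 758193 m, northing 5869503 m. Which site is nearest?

Squared distances to each site:
Alpha: 1240947905.000; Lambda: 2375296898.000; Iota: 1132168033.000; Eta: 2068488721.000; Beta: 1479644330.000; Gamma: 1921973056.000; Zeta: 5824381681.000; Epsilon: 1534460290.000.
Minimum at Iota.

Iota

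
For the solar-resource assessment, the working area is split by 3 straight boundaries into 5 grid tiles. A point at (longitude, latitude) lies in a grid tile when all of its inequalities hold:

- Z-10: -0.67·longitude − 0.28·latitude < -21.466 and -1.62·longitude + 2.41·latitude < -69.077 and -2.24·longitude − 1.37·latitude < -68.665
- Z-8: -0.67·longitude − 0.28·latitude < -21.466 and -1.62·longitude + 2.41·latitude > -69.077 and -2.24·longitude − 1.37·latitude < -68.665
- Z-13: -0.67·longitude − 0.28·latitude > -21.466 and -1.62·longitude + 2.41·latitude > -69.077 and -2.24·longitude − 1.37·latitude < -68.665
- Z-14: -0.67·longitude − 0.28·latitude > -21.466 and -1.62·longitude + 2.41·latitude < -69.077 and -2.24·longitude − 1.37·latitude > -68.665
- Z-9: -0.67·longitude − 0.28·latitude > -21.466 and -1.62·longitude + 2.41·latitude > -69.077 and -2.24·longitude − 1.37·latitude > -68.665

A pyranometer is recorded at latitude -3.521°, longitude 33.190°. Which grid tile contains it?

-0.67·33.190 − 0.28·-3.521 = -21.251, which is > -21.466
-1.62·33.190 + 2.41·-3.521 = -62.253, which is > -69.077
-2.24·33.190 − 1.37·-3.521 = -69.522, which is < -68.665
This sign pattern matches Z-13.

Z-13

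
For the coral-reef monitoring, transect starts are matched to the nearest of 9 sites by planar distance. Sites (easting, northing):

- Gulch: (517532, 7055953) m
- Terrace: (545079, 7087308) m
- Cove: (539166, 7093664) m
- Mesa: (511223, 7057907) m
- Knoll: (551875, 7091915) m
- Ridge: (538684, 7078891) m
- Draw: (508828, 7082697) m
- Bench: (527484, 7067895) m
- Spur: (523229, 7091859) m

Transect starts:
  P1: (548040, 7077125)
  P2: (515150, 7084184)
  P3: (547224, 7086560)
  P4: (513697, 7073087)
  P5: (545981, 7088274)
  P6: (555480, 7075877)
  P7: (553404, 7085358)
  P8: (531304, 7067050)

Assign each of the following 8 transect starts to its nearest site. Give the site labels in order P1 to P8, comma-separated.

Ridge, Draw, Terrace, Draw, Terrace, Terrace, Knoll, Bench

P1 → Ridge (d²=90653492.00)
P2 → Draw (d²=42178853.00)
P3 → Terrace (d²=5160529.00)
P4 → Draw (d²=116059261.00)
P5 → Terrace (d²=1746760.00)
P6 → Terrace (d²=238848562.00)
P7 → Knoll (d²=45332090.00)
P8 → Bench (d²=15306425.00)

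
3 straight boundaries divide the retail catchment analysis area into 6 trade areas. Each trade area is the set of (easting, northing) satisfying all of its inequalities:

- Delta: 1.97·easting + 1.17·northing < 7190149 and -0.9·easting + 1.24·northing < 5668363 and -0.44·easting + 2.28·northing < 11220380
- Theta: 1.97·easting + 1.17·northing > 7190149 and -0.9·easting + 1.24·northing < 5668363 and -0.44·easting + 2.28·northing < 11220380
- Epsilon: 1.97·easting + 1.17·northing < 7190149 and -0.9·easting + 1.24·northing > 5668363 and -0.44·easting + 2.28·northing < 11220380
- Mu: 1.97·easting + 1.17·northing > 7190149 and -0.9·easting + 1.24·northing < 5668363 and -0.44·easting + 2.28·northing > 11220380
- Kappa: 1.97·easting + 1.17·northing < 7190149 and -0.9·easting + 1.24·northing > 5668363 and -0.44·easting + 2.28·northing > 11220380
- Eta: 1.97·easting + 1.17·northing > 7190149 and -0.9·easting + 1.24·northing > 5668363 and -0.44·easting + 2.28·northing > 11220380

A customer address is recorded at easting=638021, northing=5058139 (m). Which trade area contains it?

Kappa

1.97·638021 + 1.17·5058139 = 7174924.000, which is < 7190149
-0.9·638021 + 1.24·5058139 = 5697873.460, which is > 5668363
-0.44·638021 + 2.28·5058139 = 11251827.680, which is > 11220380
This sign pattern matches Kappa.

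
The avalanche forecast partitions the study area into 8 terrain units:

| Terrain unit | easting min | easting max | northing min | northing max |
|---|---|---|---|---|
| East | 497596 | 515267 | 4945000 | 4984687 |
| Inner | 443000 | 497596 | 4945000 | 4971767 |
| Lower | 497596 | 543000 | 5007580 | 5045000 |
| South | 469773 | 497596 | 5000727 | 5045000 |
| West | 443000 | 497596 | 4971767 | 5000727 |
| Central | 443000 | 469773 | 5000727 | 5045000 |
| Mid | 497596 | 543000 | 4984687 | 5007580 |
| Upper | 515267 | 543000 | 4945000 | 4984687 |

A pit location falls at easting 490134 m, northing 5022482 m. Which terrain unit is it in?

The point has easting = 490134 and northing = 5022482.
Only South satisfies 469773 ≤ easting ≤ 497596 and 5000727 ≤ northing ≤ 5045000.

South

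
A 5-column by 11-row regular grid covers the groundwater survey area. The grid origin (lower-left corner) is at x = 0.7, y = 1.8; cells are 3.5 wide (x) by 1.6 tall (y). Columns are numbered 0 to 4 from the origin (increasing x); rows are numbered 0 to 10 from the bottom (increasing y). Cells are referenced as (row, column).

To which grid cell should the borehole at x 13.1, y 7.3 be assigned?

(3, 3)

Column index: ⌊(13.1 − 0.7) / 3.5⌋ = ⌊3.543⌋ = 3
Row offset from origin: ⌊(7.3 − 1.8) / 1.6⌋ = ⌊3.438⌋ = 3 → row 3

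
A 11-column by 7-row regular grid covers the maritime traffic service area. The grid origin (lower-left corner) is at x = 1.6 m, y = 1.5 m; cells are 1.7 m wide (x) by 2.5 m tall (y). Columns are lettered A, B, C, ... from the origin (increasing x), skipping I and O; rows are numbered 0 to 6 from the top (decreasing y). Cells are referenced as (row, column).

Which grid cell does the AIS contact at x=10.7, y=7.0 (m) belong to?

Column index: ⌊(10.7 − 1.6) / 1.7⌋ = ⌊5.353⌋ = 5 → column F
Row offset from origin: ⌊(7.0 − 1.5) / 2.5⌋ = ⌊2.200⌋ = 2 → row 4 (counted from top)

(4, F)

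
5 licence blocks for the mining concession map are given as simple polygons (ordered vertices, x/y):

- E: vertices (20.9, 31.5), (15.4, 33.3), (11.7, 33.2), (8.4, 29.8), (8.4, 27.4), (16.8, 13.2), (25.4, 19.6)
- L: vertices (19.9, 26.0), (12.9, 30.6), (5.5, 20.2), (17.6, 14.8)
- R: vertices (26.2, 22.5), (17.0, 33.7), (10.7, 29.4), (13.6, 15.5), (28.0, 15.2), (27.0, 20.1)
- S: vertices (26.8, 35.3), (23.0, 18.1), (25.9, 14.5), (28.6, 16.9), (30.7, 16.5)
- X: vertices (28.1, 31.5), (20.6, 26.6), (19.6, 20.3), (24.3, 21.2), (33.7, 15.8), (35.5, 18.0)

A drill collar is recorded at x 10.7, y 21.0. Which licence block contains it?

Cast a ray rightward from (10.7, 21.0). For each polygon, the edges (by vertex number in listed order) whose endpoints lie on opposite sides of y = 21.0, where each meets that height, and whether that is right or left of the point:
E: 5–6 at x≈12.19 (right), 7–1 at x≈24.87 (right) → 2 crossings.
L: 2–3 at x≈6.07 (left), 4–1 at x≈18.87 (right) → 1 crossing.
R: 3–4 at x≈12.45 (right), 6–1 at x≈26.70 (right) → 2 crossings.
S: 1–2 at x≈23.64 (right), 5–1 at x≈29.77 (right) → 2 crossings.
X: 2–3 at x≈19.71 (right), 3–4 at x≈23.26 (right), 4–5 at x≈24.65 (right), 6–1 at x≈33.86 (right) → 4 crossings.
Only L has an odd count, so the point is inside L.

L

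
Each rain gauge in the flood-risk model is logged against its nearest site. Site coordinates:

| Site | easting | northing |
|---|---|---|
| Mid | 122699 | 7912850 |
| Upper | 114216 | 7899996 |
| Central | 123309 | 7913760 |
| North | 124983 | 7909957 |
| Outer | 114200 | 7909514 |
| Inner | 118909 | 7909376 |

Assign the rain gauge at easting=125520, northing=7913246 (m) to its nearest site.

Squared distances to each site:
Mid: 8114857.000; Upper: 303342916.000; Central: 5152717.000; North: 11105890.000; Outer: 142070224.000; Inner: 58682221.000.
Minimum at Central.

Central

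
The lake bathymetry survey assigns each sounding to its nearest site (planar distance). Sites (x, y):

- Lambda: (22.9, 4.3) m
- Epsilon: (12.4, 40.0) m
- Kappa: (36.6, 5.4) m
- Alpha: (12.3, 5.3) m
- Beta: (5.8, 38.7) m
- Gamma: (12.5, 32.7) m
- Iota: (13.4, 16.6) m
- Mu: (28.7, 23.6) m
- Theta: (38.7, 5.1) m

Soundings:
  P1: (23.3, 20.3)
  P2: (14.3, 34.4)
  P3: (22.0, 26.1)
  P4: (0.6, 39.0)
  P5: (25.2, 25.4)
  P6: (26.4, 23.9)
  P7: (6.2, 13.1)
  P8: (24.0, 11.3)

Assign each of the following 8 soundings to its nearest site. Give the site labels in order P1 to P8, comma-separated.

Mu, Gamma, Mu, Beta, Mu, Mu, Iota, Lambda

P1 → Mu (d²=40.05)
P2 → Gamma (d²=6.13)
P3 → Mu (d²=51.14)
P4 → Beta (d²=27.13)
P5 → Mu (d²=15.49)
P6 → Mu (d²=5.38)
P7 → Iota (d²=64.09)
P8 → Lambda (d²=50.21)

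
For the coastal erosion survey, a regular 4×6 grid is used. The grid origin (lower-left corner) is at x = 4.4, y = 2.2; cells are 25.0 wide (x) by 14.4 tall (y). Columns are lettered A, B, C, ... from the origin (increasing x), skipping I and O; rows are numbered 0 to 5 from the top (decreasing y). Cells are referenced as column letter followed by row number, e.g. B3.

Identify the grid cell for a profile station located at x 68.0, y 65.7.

C1

Column index: ⌊(68.0 − 4.4) / 25.0⌋ = ⌊2.544⌋ = 2 → column C
Row offset from origin: ⌊(65.7 − 2.2) / 14.4⌋ = ⌊4.410⌋ = 4 → row 1 (counted from top)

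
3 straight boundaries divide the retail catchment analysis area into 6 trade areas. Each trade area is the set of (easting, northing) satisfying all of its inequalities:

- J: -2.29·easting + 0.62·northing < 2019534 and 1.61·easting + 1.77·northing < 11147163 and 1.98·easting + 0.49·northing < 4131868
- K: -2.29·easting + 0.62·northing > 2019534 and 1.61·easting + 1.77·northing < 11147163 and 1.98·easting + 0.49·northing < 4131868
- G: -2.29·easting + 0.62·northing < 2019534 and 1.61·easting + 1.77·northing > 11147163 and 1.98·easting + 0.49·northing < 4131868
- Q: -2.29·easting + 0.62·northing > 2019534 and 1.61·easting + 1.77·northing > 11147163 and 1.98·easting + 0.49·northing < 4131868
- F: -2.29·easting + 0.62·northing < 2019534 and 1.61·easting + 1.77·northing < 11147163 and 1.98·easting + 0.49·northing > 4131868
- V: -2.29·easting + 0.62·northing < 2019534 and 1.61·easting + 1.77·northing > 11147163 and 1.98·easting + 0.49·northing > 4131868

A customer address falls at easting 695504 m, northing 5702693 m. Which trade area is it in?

-2.29·695504 + 0.62·5702693 = 1942965.500, which is < 2019534
1.61·695504 + 1.77·5702693 = 11213528.050, which is > 11147163
1.98·695504 + 0.49·5702693 = 4171417.490, which is > 4131868
This sign pattern matches V.

V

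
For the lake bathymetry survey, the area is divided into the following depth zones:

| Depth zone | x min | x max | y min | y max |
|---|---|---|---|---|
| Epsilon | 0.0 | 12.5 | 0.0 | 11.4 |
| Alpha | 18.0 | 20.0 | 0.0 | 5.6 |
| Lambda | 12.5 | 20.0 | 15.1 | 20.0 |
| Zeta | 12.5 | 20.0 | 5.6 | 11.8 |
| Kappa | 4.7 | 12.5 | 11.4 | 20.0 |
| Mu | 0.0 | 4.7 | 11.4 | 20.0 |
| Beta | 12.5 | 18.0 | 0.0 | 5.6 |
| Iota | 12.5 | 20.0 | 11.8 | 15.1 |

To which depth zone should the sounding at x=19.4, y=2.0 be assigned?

The point has x = 19.4 and y = 2.0.
Only Alpha satisfies 18.0 ≤ x ≤ 20.0 and 0.0 ≤ y ≤ 5.6.

Alpha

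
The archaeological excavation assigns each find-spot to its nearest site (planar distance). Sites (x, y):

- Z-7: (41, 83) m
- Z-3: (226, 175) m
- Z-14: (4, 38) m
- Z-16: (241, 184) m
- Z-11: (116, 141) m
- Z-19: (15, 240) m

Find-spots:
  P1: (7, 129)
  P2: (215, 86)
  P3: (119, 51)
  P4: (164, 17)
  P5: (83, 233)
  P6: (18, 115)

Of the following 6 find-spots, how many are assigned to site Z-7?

P1 → Z-7
P2 → Z-3
P3 → Z-7
P4 → Z-11
P5 → Z-19
P6 → Z-7
3 of the 6 go to Z-7.

3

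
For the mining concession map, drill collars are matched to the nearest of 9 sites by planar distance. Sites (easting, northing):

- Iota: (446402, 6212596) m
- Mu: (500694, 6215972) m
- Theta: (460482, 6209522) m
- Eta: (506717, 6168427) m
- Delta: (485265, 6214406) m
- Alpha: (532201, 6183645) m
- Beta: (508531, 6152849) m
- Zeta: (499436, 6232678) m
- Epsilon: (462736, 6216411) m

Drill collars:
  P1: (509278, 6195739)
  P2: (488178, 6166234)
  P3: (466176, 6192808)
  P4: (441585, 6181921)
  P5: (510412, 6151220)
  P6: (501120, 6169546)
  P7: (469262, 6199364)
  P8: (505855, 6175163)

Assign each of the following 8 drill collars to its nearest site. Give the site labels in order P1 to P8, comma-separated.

Mu, Eta, Theta, Iota, Beta, Eta, Theta, Eta

P1 → Mu (d²=483059345.00)
P2 → Eta (d²=348503770.00)
P3 → Theta (d²=311779432.00)
P4 → Iota (d²=964159114.00)
P5 → Beta (d²=6191802.00)
P6 → Eta (d²=32578570.00)
P7 → Theta (d²=180273364.00)
P8 → Eta (d²=46116740.00)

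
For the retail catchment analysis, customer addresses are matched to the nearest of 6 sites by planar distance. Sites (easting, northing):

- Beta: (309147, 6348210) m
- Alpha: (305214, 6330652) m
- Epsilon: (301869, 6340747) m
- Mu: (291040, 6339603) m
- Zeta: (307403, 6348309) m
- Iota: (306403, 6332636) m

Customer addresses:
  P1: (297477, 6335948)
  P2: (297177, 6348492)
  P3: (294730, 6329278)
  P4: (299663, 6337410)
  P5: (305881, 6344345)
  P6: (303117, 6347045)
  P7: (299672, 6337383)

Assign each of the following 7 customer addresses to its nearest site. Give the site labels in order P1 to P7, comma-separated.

Epsilon, Epsilon, Alpha, Epsilon, Zeta, Zeta, Epsilon

P1 → Epsilon (d²=42320065.00)
P2 → Epsilon (d²=81999889.00)
P3 → Alpha (d²=111802132.00)
P4 → Epsilon (d²=16002005.00)
P5 → Zeta (d²=18029780.00)
P6 → Zeta (d²=19967492.00)
P7 → Epsilon (d²=16143305.00)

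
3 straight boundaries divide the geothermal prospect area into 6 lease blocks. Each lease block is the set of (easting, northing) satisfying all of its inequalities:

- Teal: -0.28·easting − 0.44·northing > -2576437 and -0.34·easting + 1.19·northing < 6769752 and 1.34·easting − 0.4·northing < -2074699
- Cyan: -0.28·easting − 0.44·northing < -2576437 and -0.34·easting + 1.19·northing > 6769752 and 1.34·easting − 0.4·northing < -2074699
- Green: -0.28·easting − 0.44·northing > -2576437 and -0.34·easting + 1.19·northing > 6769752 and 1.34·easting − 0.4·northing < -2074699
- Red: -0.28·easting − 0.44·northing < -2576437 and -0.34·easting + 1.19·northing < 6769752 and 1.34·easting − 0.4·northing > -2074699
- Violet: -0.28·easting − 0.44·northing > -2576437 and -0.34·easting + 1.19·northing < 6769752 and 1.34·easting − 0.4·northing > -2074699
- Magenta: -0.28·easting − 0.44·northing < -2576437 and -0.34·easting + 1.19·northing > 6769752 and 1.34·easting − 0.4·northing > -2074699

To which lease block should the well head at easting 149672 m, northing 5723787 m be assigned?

Teal

-0.28·149672 − 0.44·5723787 = -2560374.440, which is > -2576437
-0.34·149672 + 1.19·5723787 = 6760418.050, which is < 6769752
1.34·149672 − 0.4·5723787 = -2088954.320, which is < -2074699
This sign pattern matches Teal.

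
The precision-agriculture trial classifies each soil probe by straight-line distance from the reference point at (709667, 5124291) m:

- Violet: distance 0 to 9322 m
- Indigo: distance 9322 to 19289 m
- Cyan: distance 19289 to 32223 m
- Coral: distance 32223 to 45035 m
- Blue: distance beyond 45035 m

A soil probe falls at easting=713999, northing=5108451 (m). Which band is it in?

Distance = √((713999−709667)² + (5108451−5124291)²) = √(18766224.000 + 250905600.000) = 16421.688 m.
9322 ≤ 16421.688 < 19289 → Indigo.

Indigo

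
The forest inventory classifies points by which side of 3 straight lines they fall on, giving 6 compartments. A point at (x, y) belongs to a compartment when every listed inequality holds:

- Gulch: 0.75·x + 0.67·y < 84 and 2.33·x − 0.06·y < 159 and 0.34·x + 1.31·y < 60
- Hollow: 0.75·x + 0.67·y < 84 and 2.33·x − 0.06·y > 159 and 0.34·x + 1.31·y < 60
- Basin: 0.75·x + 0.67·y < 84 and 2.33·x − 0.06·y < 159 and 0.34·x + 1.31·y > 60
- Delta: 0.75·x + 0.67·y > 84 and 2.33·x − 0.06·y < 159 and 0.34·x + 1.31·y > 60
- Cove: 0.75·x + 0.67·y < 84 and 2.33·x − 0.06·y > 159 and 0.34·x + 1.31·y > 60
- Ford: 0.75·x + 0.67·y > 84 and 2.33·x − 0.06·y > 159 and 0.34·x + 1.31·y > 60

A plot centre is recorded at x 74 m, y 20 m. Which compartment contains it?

Hollow

0.75·74 + 0.67·20 = 68.900, which is < 84
2.33·74 − 0.06·20 = 171.220, which is > 159
0.34·74 + 1.31·20 = 51.360, which is < 60
This sign pattern matches Hollow.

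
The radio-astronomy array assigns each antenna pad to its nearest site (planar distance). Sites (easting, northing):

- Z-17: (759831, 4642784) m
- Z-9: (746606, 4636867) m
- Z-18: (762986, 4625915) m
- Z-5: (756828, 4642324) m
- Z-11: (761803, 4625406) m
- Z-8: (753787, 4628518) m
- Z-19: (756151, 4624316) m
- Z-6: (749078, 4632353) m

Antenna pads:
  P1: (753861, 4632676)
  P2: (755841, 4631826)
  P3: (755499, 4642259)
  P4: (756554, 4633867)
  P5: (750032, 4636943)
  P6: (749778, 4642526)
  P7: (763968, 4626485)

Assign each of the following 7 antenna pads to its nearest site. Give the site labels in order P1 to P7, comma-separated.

P1 → Z-8 (d²=17294440.00)
P2 → Z-8 (d²=15161780.00)
P3 → Z-5 (d²=1770466.00)
P4 → Z-8 (d²=36268090.00)
P5 → Z-9 (d²=11743252.00)
P6 → Z-9 (d²=42085865.00)
P7 → Z-18 (d²=1289224.00)

Z-8, Z-8, Z-5, Z-8, Z-9, Z-9, Z-18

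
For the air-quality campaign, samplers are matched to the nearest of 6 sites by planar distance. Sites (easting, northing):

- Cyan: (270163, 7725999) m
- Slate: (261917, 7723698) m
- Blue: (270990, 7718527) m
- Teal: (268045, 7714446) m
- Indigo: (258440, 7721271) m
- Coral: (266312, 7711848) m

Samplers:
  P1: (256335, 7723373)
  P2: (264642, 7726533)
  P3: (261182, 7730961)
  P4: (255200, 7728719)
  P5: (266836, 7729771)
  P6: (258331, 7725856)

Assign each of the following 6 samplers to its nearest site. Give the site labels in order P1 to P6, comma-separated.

Indigo, Slate, Slate, Indigo, Cyan, Slate

P1 → Indigo (d²=8849429.00)
P2 → Slate (d²=15462850.00)
P3 → Slate (d²=53291394.00)
P4 → Indigo (d²=65970304.00)
P5 → Cyan (d²=25296913.00)
P6 → Slate (d²=17516360.00)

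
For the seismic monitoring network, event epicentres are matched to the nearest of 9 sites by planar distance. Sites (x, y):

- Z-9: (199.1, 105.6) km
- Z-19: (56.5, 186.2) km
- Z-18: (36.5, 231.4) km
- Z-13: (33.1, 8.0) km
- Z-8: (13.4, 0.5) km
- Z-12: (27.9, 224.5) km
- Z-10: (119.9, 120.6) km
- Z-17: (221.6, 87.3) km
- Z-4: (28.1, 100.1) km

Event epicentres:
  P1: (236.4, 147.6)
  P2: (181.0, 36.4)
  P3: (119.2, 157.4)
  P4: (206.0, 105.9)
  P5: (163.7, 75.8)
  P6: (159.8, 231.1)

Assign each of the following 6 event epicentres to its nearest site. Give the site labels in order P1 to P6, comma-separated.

Z-9, Z-17, Z-10, Z-9, Z-9, Z-19

P1 → Z-9 (d²=3155.29)
P2 → Z-17 (d²=4239.17)
P3 → Z-10 (d²=1354.73)
P4 → Z-9 (d²=47.70)
P5 → Z-9 (d²=2141.20)
P6 → Z-19 (d²=12686.90)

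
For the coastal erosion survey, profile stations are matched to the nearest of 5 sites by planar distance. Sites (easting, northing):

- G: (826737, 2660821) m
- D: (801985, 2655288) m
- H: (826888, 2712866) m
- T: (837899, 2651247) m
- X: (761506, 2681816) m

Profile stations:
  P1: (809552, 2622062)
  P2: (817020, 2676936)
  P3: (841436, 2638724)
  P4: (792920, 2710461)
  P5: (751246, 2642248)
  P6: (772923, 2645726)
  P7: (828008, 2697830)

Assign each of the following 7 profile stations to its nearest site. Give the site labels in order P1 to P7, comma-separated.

D, G, T, H, X, D, H

P1 → D (d²=1161226565.00)
P2 → G (d²=354113314.00)
P3 → T (d²=169335898.00)
P4 → H (d²=1159609049.00)
P5 → X (d²=1670894224.00)
P6 → D (d²=936031688.00)
P7 → H (d²=227335696.00)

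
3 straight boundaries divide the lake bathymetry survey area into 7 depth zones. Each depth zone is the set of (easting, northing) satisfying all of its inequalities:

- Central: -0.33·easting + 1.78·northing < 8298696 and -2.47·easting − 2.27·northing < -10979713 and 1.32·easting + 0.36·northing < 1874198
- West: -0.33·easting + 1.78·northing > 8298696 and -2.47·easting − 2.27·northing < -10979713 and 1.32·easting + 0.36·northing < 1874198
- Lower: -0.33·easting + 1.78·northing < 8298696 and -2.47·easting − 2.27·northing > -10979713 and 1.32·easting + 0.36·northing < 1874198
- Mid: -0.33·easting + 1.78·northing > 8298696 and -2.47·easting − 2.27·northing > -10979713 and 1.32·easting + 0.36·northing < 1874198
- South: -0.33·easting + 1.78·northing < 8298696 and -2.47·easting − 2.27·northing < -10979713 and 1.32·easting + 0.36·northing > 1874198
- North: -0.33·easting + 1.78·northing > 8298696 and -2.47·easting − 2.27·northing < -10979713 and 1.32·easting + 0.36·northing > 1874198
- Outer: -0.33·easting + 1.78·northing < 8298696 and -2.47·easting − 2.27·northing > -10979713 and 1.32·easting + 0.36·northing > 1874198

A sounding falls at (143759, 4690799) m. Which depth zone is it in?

North

-0.33·143759 + 1.78·4690799 = 8302181.750, which is > 8298696
-2.47·143759 − 2.27·4690799 = -11003198.460, which is < -10979713
1.32·143759 + 0.36·4690799 = 1878449.520, which is > 1874198
This sign pattern matches North.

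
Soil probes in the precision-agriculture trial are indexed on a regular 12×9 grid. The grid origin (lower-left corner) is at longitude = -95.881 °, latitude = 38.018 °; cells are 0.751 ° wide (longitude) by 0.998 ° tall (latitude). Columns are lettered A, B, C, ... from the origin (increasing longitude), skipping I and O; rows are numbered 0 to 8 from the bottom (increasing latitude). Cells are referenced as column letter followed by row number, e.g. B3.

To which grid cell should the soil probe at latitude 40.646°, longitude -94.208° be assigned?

C2

Column index: ⌊(-94.208 − -95.881) / 0.751⌋ = ⌊2.228⌋ = 2 → column C
Row offset from origin: ⌊(40.646 − 38.018) / 0.998⌋ = ⌊2.633⌋ = 2 → row 2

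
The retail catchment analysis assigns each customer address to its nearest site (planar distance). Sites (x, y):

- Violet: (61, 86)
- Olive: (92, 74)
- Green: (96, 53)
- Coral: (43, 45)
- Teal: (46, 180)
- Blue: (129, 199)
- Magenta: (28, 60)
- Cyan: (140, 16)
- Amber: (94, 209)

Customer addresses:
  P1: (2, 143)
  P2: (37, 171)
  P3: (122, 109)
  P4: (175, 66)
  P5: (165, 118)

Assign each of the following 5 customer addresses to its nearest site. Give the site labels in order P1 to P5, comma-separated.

P1 → Teal (d²=3305.00)
P2 → Teal (d²=162.00)
P3 → Olive (d²=2125.00)
P4 → Cyan (d²=3725.00)
P5 → Olive (d²=7265.00)

Teal, Teal, Olive, Cyan, Olive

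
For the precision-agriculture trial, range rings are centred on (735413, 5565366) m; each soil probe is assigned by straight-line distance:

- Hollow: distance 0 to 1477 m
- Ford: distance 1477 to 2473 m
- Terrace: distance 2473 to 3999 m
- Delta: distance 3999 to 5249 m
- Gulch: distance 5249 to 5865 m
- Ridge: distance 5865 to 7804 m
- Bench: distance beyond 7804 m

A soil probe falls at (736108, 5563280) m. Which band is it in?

Distance = √((736108−735413)² + (5563280−5565366)²) = √(483025.000 + 4351396.000) = 2198.732 m.
1477 ≤ 2198.732 < 2473 → Ford.

Ford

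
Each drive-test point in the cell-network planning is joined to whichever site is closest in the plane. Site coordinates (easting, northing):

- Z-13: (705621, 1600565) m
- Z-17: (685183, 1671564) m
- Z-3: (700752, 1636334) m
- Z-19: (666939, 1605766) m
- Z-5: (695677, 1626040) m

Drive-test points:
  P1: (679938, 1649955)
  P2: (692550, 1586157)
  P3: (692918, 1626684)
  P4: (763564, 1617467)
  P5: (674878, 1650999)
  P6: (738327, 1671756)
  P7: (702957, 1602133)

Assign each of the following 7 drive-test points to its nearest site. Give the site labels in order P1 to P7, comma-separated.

P1 → Z-17 (d²=494458906.00)
P2 → Z-13 (d²=378441505.00)
P3 → Z-5 (d²=8026817.00)
P4 → Z-13 (d²=3643068853.00)
P5 → Z-17 (d²=529112250.00)
P6 → Z-3 (d²=2666598709.00)
P7 → Z-13 (d²=9555520.00)

Z-17, Z-13, Z-5, Z-13, Z-17, Z-3, Z-13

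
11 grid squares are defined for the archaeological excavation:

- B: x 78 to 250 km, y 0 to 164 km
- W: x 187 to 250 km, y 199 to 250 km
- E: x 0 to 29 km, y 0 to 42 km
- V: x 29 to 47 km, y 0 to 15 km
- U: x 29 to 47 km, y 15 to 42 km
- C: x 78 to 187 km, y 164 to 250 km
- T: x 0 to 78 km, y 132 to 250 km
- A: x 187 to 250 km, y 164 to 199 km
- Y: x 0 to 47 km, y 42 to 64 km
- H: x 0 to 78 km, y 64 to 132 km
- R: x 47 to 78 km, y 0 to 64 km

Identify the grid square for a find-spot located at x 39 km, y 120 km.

The point has x = 39 and y = 120.
Only H satisfies 0 ≤ x ≤ 78 and 64 ≤ y ≤ 132.

H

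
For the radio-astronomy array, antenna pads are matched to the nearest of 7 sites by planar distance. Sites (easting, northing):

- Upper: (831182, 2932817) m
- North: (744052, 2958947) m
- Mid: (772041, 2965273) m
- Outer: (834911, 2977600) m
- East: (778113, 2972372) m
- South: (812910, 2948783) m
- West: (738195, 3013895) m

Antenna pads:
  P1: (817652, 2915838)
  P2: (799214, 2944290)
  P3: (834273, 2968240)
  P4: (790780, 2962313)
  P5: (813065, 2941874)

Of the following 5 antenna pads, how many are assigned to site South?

2

P1 → Upper
P2 → South
P3 → Outer
P4 → East
P5 → South
2 of the 5 go to South.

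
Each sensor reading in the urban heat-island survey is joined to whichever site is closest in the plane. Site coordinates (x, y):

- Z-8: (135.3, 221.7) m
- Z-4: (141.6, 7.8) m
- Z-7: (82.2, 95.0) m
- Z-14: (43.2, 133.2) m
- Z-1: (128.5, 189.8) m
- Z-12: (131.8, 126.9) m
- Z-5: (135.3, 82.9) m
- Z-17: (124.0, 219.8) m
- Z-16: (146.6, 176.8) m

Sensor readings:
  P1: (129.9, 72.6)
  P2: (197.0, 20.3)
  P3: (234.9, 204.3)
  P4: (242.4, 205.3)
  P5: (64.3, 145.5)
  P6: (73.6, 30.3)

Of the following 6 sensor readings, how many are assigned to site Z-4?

1

P1 → Z-5
P2 → Z-4
P3 → Z-16
P4 → Z-16
P5 → Z-14
P6 → Z-7
1 of the 6 goes to Z-4.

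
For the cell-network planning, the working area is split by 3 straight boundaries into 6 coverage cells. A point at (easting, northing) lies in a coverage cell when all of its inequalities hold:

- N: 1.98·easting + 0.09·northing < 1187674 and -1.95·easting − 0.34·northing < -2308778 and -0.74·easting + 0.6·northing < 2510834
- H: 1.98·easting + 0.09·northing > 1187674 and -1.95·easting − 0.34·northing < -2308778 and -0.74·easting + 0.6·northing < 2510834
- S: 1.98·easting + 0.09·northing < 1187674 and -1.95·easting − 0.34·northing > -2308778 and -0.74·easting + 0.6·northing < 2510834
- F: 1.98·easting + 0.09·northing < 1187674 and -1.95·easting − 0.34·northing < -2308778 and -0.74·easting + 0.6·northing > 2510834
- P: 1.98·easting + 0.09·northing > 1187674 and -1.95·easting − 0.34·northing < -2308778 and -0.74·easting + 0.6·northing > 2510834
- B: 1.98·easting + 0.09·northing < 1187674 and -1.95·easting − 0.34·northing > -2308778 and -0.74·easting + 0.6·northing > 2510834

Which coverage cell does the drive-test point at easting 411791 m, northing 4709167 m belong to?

1.98·411791 + 0.09·4709167 = 1239171.210, which is > 1187674
-1.95·411791 − 0.34·4709167 = -2404109.230, which is < -2308778
-0.74·411791 + 0.6·4709167 = 2520774.860, which is > 2510834
This sign pattern matches P.

P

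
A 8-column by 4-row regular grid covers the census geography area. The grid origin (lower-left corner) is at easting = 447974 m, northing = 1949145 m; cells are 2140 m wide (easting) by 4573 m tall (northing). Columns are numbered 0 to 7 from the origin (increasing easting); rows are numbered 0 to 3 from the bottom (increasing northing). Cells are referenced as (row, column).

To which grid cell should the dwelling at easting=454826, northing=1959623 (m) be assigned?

(2, 3)

Column index: ⌊(454826 − 447974) / 2140⌋ = ⌊3.202⌋ = 3
Row offset from origin: ⌊(1959623 − 1949145) / 4573⌋ = ⌊2.291⌋ = 2 → row 2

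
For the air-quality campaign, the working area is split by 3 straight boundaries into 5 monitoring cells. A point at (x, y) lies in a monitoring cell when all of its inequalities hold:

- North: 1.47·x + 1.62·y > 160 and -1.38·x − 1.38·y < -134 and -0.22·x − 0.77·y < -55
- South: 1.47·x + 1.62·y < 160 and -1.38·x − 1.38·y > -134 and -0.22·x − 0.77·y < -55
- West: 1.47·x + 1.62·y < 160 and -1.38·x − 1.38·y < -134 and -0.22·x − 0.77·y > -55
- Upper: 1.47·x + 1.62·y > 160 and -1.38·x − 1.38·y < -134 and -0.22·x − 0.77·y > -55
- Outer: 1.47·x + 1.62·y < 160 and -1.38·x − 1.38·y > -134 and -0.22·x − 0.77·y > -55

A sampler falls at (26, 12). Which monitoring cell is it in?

1.47·26 + 1.62·12 = 57.660, which is < 160
-1.38·26 − 1.38·12 = -52.440, which is > -134
-0.22·26 − 0.77·12 = -14.960, which is > -55
This sign pattern matches Outer.

Outer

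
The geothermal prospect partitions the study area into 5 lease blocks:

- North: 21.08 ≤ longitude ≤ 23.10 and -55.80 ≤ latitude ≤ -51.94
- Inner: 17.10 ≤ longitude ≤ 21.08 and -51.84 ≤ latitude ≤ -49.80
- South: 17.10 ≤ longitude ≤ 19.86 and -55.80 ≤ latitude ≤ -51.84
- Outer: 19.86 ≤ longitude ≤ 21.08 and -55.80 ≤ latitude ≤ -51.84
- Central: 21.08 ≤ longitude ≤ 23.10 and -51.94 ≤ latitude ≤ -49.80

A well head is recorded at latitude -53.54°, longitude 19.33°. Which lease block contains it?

The point has longitude = 19.33 and latitude = -53.54.
Only South satisfies 17.10 ≤ longitude ≤ 19.86 and -55.80 ≤ latitude ≤ -51.84.

South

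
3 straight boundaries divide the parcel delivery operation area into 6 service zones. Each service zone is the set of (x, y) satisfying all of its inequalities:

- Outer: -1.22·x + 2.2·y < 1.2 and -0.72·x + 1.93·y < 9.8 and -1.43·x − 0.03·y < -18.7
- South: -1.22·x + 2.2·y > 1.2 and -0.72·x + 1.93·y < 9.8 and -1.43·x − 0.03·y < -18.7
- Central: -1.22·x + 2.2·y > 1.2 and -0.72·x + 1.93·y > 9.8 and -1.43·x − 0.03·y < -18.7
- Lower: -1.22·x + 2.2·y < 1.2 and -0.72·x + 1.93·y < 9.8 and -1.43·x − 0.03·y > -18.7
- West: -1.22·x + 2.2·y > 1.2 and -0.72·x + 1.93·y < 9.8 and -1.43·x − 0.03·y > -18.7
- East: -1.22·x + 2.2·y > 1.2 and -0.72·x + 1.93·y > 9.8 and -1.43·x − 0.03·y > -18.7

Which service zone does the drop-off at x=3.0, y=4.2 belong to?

West

-1.22·3.0 + 2.2·4.2 = 5.580, which is > 1.2
-0.72·3.0 + 1.93·4.2 = 5.946, which is < 9.8
-1.43·3.0 − 0.03·4.2 = -4.416, which is > -18.7
This sign pattern matches West.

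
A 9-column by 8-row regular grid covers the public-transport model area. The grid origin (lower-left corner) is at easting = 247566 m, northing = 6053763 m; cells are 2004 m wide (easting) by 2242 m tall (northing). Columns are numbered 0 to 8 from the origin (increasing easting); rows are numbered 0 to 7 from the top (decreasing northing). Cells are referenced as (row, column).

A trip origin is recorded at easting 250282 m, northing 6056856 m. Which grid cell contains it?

Column index: ⌊(250282 − 247566) / 2004⌋ = ⌊1.355⌋ = 1
Row offset from origin: ⌊(6056856 − 6053763) / 2242⌋ = ⌊1.380⌋ = 1 → row 6 (counted from top)

(6, 1)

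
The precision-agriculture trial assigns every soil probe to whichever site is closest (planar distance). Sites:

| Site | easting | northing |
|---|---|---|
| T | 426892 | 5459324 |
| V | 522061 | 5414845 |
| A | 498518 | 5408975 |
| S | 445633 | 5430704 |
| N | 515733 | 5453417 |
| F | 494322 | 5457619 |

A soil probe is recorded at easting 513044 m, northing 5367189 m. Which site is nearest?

Squared distances to each site:
T: 15911025329.000; V: 2352400625.000; A: 1957074472.000; S: 8578398146.000; N: 7442498705.000; F: 8528098184.000.
Minimum at A.

A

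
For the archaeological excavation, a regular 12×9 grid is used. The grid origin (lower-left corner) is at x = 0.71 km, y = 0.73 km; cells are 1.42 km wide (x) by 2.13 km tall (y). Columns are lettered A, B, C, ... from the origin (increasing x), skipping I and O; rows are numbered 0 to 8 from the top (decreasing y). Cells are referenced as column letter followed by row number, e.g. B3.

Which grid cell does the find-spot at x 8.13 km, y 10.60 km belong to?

F4

Column index: ⌊(8.13 − 0.71) / 1.42⌋ = ⌊5.225⌋ = 5 → column F
Row offset from origin: ⌊(10.60 − 0.73) / 2.13⌋ = ⌊4.634⌋ = 4 → row 4 (counted from top)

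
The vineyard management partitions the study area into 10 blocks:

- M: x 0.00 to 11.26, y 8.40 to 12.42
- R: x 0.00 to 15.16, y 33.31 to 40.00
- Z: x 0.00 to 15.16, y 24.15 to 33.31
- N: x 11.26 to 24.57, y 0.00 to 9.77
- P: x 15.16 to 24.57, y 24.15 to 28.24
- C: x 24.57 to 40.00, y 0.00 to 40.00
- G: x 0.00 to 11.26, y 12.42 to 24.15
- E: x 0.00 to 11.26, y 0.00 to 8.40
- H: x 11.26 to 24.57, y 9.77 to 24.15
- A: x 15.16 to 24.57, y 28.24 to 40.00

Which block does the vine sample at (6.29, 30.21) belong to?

The point has x = 6.29 and y = 30.21.
Only Z satisfies 0.00 ≤ x ≤ 15.16 and 24.15 ≤ y ≤ 33.31.

Z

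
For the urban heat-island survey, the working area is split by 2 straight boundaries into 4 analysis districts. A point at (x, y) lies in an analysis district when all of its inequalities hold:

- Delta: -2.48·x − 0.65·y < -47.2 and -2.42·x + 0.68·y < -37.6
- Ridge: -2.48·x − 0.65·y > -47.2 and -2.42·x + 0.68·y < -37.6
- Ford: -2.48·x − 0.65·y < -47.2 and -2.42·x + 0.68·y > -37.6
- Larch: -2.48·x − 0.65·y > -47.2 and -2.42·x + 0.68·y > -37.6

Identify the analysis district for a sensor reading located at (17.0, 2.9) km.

-2.48·17.0 − 0.65·2.9 = -44.045, which is > -47.2
-2.42·17.0 + 0.68·2.9 = -39.168, which is < -37.6
This sign pattern matches Ridge.

Ridge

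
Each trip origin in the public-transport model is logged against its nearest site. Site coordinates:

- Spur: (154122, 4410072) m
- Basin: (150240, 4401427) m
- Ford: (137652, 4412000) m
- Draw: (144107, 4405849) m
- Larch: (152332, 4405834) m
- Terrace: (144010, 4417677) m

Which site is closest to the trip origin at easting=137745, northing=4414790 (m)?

Ford

Squared distances to each site:
Spur: 290465653.000; Basin: 334694794.000; Ford: 7792749.000; Draw: 120416525.000; Larch: 292990505.000; Terrace: 47584994.000.
Minimum at Ford.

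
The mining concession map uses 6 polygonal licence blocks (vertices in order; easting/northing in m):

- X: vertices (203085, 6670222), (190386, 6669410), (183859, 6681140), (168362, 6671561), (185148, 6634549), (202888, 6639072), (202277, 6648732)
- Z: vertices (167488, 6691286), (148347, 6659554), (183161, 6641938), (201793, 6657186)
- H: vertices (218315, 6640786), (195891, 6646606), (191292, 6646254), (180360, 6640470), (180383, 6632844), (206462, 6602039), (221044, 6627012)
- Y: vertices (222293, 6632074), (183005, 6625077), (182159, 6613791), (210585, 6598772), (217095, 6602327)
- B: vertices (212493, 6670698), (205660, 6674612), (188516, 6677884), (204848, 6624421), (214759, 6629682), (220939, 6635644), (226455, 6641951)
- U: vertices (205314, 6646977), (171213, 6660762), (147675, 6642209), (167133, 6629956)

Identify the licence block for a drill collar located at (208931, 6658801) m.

Cast a ray rightward from (208931, 6658801). For each polygon, the edges (by vertex number in listed order) whose endpoints lie on opposite sides of northing = 6658801, where each meets that height, and whether that is right or left of the point:
X: 4–5 at easting≈174149.0 (left), 7–1 at easting≈202655.6 (left) → 0 crossings.
Z: 2–3 at easting≈149835.1 (left), 4–1 at easting≈200168.3 (left) → 0 crossings.
H: no edge straddles that height → 0 crossings.
Y: no edge straddles that height → 0 crossings.
B: 3–4 at easting≈194345.5 (left), 7–1 at easting≈218271.2 (right) → 1 crossing.
U: 1–2 at easting≈176064.1 (left), 2–3 at easting≈168725.1 (left) → 0 crossings.
Only B has an odd count, so the point is inside B.

B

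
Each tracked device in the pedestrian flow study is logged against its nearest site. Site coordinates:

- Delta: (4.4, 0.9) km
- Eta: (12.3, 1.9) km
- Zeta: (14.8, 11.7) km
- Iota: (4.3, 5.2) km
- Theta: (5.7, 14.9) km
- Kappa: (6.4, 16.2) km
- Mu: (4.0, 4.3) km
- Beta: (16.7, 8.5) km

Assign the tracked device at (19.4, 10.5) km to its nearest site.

Beta

Squared distances to each site:
Delta: 317.160; Eta: 124.370; Zeta: 22.600; Iota: 256.100; Theta: 207.050; Kappa: 201.490; Mu: 275.600; Beta: 11.290.
Minimum at Beta.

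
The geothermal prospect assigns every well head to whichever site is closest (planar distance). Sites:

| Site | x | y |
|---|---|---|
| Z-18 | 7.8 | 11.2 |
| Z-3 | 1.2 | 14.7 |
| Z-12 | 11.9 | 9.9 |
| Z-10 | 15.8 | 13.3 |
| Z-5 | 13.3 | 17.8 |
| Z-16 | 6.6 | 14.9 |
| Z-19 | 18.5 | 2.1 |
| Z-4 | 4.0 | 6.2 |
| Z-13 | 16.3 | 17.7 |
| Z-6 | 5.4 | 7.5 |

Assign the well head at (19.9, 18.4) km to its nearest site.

Z-13

Squared distances to each site:
Z-18: 198.250; Z-3: 363.380; Z-12: 136.250; Z-10: 42.820; Z-5: 43.920; Z-16: 189.140; Z-19: 267.650; Z-4: 401.650; Z-13: 13.450; Z-6: 329.060.
Minimum at Z-13.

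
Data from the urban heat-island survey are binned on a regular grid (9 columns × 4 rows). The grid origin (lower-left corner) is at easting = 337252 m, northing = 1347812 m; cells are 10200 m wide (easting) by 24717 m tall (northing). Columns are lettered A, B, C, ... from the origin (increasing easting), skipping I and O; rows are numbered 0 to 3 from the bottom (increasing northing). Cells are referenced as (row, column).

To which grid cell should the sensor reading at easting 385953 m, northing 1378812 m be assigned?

(1, E)

Column index: ⌊(385953 − 337252) / 10200⌋ = ⌊4.775⌋ = 4 → column E
Row offset from origin: ⌊(1378812 − 1347812) / 24717⌋ = ⌊1.254⌋ = 1 → row 1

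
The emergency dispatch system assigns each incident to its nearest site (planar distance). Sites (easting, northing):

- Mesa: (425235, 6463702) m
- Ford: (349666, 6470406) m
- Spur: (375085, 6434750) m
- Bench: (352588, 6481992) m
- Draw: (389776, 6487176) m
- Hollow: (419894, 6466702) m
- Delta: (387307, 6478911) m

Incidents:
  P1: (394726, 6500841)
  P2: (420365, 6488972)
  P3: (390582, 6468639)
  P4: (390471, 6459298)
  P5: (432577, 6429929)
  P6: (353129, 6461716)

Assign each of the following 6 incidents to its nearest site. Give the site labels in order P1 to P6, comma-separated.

Draw, Hollow, Delta, Delta, Mesa, Ford

P1 → Draw (d²=211234725.00)
P2 → Hollow (d²=496174741.00)
P3 → Delta (d²=116239609.00)
P4 → Delta (d²=394680665.00)
P5 → Mesa (d²=1194520493.00)
P6 → Ford (d²=87508469.00)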